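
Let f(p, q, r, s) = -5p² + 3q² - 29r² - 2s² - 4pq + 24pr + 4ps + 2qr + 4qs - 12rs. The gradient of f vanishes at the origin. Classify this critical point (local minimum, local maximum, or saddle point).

saddle point

The Hessian at the origin is H = [[-10, -4, 24, 4], [-4, 6, 2, 4], [24, 2, -58, -12], [4, 4, -12, -4]].
Congruent diagonalization of H (simultaneous row and column reduction) yields pivots -10, 38/5, -8, -60/19.
Counting signs: 1 positive, 3 negative.
H is indefinite, so the origin is a saddle point.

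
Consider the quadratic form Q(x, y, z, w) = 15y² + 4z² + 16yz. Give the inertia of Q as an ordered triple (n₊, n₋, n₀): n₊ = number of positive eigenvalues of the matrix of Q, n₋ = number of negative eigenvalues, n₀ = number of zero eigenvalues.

(1, 1, 2)

The associated matrix is A = [[0, 0, 0, 0], [0, 15, 8, 0], [0, 8, 4, 0], [0, 0, 0, 0]].
Symmetric row and column elimination reduces A to a congruent diagonal form with pivots 0, 15, -4/15, 0.
That gives 1 positive, 1 negative, 2 zero pivots.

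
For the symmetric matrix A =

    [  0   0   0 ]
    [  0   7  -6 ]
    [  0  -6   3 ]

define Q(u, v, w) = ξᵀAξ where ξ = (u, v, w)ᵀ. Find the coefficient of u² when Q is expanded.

The coefficient of u² is the diagonal entry A[1,1] = 0.

0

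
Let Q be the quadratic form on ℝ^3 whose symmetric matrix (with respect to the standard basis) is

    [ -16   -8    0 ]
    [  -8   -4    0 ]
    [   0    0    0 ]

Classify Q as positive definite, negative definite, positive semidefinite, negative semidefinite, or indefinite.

negative semidefinite

Symmetric row and column elimination reduces A to a congruent diagonal form with pivots -16, 0, 0.
So there are 1 negative, 2 zero pivots.
Hence Q is negative semidefinite.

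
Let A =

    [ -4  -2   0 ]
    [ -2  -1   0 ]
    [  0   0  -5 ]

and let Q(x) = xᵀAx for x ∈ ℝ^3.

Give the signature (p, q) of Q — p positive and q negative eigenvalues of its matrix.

Symmetric row and column elimination reduces A to a congruent diagonal form with pivots -4, 0, -5.
That gives 2 negative, 1 zero pivots.

(0, 2)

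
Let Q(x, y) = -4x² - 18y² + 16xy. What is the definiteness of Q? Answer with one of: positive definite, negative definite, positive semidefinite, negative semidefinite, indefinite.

The symmetric matrix of Q is A = [[-4, 8], [8, -18]].
Leading principal minors: Δ_1 = -4, Δ_2 = 8.
The signs alternate starting with Δ_1 < 0, so by Sylvester's criterion Q is negative definite.

negative definite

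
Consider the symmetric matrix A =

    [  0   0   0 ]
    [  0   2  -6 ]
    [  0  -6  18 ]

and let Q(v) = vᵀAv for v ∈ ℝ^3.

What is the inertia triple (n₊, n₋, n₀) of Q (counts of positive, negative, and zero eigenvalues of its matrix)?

(1, 0, 2)

Congruent diagonalization of A (simultaneous row and column reduction) yields pivots 0, 2, 0.
That gives 1 positive, 2 zero pivots.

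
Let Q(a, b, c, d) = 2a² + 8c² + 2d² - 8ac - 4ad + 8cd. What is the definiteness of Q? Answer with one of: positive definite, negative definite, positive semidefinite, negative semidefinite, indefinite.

positive semidefinite

The symmetric matrix is A = [[2, 0, -4, -2], [0, 0, 0, 0], [-4, 0, 8, 4], [-2, 0, 4, 2]].
Applying the same elementary operations to the rows and columns of A produces a congruent diagonal matrix with entries 2, 0, 0, 0.
Counting signs: 1 positive, 3 zero.
Hence Q is positive semidefinite.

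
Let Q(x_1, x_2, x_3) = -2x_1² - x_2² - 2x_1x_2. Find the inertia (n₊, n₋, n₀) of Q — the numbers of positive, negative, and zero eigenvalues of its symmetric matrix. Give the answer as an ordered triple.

Write A = [[-2, -1, 0], [-1, -1, 0], [0, 0, 0]].
Symmetric row and column elimination reduces A to a congruent diagonal form with pivots -2, -1/2, 0.
That gives 2 negative, 1 zero pivots.

(0, 2, 1)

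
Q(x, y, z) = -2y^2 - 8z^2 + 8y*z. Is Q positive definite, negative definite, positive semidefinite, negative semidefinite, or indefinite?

negative semidefinite

Write A = [[0, 0, 0], [0, -2, 4], [0, 4, -8]].
Row-reducing A symmetrically gives the diagonal entries 0, -2, 0.
So there are 1 negative, 2 zero pivots.
Hence Q is negative semidefinite.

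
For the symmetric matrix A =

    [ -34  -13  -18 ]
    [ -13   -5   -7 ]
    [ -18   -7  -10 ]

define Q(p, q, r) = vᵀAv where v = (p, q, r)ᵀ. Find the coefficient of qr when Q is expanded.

-14

The coefficient of qr is A[2,3] + A[3,2] = 2·(-7) = -14.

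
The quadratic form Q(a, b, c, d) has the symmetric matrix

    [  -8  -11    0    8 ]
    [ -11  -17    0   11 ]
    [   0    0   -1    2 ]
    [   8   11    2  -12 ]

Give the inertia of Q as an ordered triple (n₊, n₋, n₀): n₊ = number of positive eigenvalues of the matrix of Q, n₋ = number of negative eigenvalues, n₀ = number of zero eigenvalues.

Applying the same elementary operations to the rows and columns of A produces a congruent diagonal matrix with entries -8, -15/8, -1, 0.
Counting signs: 3 negative, 1 zero.

(0, 3, 1)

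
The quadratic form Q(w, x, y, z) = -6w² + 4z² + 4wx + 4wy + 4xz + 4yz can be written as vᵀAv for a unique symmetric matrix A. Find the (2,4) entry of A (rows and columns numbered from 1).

2

The coefficient of x·z in Q is 4. For a symmetric A this equals A[2,4] + A[4,2] = 2·A[2,4].
So A[2,4] = 4/2 = 2.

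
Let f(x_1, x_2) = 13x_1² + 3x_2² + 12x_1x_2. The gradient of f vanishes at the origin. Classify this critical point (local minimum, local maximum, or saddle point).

local minimum

The Hessian at the origin is H = [[26, 12], [12, 6]].
det H = 26·6 − (12)² = 12 > 0 and H[1,1] = 26 > 0, so H is positive definite.
Therefore the origin is a local minimum.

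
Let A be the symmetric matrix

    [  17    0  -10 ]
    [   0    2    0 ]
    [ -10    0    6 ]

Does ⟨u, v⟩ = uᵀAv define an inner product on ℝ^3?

yes

Congruent diagonalization of A (simultaneous row and column reduction) yields pivots 17, 2, 2/17.
So there are 3 positive pivots.
Hence Q is positive definite.
⟨·,·⟩ is an inner product exactly when A is positive definite.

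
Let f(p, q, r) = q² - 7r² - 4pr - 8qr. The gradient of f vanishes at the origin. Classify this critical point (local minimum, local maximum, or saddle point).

The Hessian at the origin is H = [[0, 0, -4], [0, 2, -8], [-4, -8, -14]].
H is indefinite, so the origin is a saddle point.

saddle point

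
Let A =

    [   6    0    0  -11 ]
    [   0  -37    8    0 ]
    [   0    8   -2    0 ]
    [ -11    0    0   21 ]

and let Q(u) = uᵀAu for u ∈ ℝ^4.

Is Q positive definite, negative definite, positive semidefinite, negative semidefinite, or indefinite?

indefinite

Symmetric row and column elimination reduces A to a congruent diagonal form with pivots 6, -37, -10/37, 5/6.
Counting signs: 2 positive, 2 negative.
Hence Q is indefinite.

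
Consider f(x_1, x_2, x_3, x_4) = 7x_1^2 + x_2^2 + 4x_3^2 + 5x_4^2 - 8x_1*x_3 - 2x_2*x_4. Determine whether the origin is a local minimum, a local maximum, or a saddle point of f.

The Hessian at the origin is H = [[14, 0, -8, 0], [0, 2, 0, -2], [-8, 0, 8, 0], [0, -2, 0, 10]].
An LDLᵀ factorisation of H has diagonal entries 14, 2, 24/7, 8.
That gives 4 positive pivots.
H is positive definite, so the origin is a strict local minimum.

local minimum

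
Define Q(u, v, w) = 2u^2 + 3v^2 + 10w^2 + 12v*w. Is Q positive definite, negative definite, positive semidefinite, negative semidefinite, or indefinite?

The associated matrix is A = [[2, 0, 0], [0, 3, 6], [0, 6, 10]].
Row-reducing A symmetrically gives the diagonal entries 2, 3, -2.
That gives 2 positive, 1 negative pivots.
Hence Q is indefinite.

indefinite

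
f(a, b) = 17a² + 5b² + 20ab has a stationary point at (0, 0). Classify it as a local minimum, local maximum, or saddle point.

saddle point

The Hessian at the origin is H = [[34, 20], [20, 10]].
det H = 34·10 − (20)² = -60 < 0, so H is indefinite.
Therefore the origin is a saddle point.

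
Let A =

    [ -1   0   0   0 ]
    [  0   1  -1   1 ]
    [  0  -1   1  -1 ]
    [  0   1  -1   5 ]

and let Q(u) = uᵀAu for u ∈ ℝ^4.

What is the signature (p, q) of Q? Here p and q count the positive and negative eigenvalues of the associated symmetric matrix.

(2, 1)

Applying the same elementary operations to the rows and columns of A produces a congruent diagonal matrix with entries -1, 1, 0, 4.
So there are 2 positive, 1 negative, 1 zero pivots.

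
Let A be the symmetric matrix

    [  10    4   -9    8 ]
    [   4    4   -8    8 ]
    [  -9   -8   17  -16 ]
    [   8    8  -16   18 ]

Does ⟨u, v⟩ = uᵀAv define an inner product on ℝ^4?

yes

Row-reducing A symmetrically gives the diagonal entries 10, 12/5, 5/6, 2.
Counting signs: 4 positive.
Hence Q is positive definite.
⟨·,·⟩ is an inner product exactly when A is positive definite.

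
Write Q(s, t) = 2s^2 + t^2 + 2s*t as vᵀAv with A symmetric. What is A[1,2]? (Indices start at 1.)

The coefficient of s·t in Q is 2. For a symmetric A this equals A[1,2] + A[2,1] = 2·A[1,2].
So A[1,2] = 2/2 = 1.

1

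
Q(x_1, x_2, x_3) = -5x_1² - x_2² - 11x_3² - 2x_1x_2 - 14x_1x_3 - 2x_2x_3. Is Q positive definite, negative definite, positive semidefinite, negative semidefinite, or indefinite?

negative definite

The associated matrix is A = [[-5, -1, -7], [-1, -1, -1], [-7, -1, -11]].
An LDLᵀ factorisation of A has diagonal entries -5, -4/5, -1.
That gives 3 negative pivots.
Hence Q is negative definite.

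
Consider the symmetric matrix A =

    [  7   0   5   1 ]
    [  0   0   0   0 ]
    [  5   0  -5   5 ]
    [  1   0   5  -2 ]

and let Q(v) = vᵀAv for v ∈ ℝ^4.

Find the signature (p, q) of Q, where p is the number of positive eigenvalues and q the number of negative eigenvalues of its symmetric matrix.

Row-reducing A symmetrically gives the diagonal entries 7, 0, -60/7, 0.
Counting signs: 1 positive, 1 negative, 2 zero.

(1, 1)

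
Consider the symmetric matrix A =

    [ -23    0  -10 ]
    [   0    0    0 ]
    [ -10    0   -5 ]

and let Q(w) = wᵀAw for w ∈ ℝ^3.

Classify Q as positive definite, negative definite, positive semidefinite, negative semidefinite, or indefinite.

negative semidefinite

Congruent diagonalization of A (simultaneous row and column reduction) yields pivots -23, 0, -15/23.
Counting signs: 2 negative, 1 zero.
Hence Q is negative semidefinite.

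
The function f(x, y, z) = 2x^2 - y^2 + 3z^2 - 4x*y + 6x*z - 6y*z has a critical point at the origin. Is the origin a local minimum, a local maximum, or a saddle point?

saddle point

The Hessian at the origin is H = [[4, -4, 6], [-4, -2, -6], [6, -6, 6]].
Applying the same elementary operations to the rows and columns of H produces a congruent diagonal matrix with entries 4, -6, -3.
So there are 1 positive, 2 negative pivots.
H is indefinite, so the origin is a saddle point.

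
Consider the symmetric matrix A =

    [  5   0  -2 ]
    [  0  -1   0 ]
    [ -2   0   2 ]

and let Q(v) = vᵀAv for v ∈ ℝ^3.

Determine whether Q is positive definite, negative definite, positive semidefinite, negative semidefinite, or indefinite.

indefinite

Applying the same elementary operations to the rows and columns of A produces a congruent diagonal matrix with entries 5, -1, 6/5.
Counting signs: 2 positive, 1 negative.
Hence Q is indefinite.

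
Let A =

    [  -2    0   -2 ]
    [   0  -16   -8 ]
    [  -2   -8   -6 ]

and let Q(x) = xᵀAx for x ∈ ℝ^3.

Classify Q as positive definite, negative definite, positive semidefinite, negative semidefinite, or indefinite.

negative semidefinite

Row-reducing A symmetrically gives the diagonal entries -2, -16, 0.
That gives 2 negative, 1 zero pivots.
Hence Q is negative semidefinite.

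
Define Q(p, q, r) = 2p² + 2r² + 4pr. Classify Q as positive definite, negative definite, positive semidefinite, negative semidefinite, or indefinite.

positive semidefinite

The associated matrix is A = [[2, 0, 2], [0, 0, 0], [2, 0, 2]].
Symmetric row and column elimination reduces A to a congruent diagonal form with pivots 2, 0, 0.
That gives 1 positive, 2 zero pivots.
Hence Q is positive semidefinite.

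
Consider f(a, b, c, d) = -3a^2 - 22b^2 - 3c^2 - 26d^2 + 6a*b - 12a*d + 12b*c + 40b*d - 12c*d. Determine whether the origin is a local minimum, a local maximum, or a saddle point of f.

The Hessian at the origin is H = [[-6, 6, 0, -12], [6, -44, 12, 40], [0, 12, -6, -12], [-12, 40, -12, -52]].
Applying the same elementary operations to the rows and columns of H produces a congruent diagonal matrix with entries -6, -38, -42/19, -20/7.
Counting signs: 4 negative.
H is negative definite, so the origin is a strict local maximum.

local maximum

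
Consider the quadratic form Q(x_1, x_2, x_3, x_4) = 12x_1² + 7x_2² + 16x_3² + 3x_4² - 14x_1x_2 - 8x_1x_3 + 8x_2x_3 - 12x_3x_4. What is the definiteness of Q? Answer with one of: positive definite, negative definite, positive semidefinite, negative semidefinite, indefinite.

positive definite

The symmetric matrix of Q is A = [[12, -7, -4, 0], [-7, 7, 4, 0], [-4, 4, 16, -6], [0, 0, -6, 3]].
Leading principal minors: Δ_1 = 12, Δ_2 = 35, Δ_3 = 480, Δ_4 = 180.
All leading principal minors are positive, so by Sylvester's criterion Q is positive definite.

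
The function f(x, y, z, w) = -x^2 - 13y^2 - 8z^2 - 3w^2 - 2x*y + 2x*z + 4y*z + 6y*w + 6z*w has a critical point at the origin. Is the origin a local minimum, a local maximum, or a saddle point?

local maximum

The Hessian at the origin is H = [[-2, -2, 2, 0], [-2, -26, 4, 6], [2, 4, -16, 6], [0, 6, 6, -6]].
Row-reducing H symmetrically gives the diagonal entries -2, -24, -83/6, -120/83.
So there are 4 negative pivots.
H is negative definite, so the origin is a strict local maximum.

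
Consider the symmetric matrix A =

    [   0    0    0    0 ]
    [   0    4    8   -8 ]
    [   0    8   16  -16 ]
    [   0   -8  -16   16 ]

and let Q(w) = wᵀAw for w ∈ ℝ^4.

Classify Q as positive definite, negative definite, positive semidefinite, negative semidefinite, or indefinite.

positive semidefinite

Applying the same elementary operations to the rows and columns of A produces a congruent diagonal matrix with entries 0, 4, 0, 0.
That gives 1 positive, 3 zero pivots.
Hence Q is positive semidefinite.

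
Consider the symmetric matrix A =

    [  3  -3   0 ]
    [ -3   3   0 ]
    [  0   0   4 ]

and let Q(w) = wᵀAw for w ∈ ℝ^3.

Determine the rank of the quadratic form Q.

2

Applying the same elementary operations to the rows and columns of A produces a congruent diagonal matrix with entries 3, 0, 4.
Counting signs: 2 positive, 1 zero.
The rank is the number of nonzero pivots: 2.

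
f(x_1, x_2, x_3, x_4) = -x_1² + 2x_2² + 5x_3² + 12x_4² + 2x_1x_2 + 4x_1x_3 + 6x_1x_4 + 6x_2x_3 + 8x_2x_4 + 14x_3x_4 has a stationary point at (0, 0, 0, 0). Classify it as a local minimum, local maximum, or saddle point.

The Hessian at the origin is H = [[-2, 2, 4, 6], [2, 4, 6, 8], [4, 6, 10, 14], [6, 8, 14, 24]].
An LDLᵀ factorisation of H has diagonal entries -2, 6, 4/3, 4.
Counting signs: 3 positive, 1 negative.
H is indefinite, so the origin is a saddle point.

saddle point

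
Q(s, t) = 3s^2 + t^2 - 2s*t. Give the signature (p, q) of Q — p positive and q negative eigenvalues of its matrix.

(2, 0)

Write A = [[3, -1], [-1, 1]].
Applying the same elementary operations to the rows and columns of A produces a congruent diagonal matrix with entries 3, 2/3.
That gives 2 positive pivots.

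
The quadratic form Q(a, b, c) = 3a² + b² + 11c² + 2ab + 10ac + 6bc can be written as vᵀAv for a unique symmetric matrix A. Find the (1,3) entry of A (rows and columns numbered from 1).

5

The coefficient of a·c in Q is 10. For a symmetric A this equals A[1,3] + A[3,1] = 2·A[1,3].
So A[1,3] = 10/2 = 5.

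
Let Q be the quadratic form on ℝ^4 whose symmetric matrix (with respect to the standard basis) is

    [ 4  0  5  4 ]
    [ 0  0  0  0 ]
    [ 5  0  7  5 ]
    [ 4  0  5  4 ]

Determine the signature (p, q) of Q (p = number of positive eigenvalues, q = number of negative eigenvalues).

Applying the same elementary operations to the rows and columns of A produces a congruent diagonal matrix with entries 4, 0, 3/4, 0.
Counting signs: 2 positive, 2 zero.

(2, 0)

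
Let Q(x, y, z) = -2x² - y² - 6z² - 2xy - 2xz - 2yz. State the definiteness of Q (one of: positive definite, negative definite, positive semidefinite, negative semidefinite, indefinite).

negative definite

The symmetric matrix of Q is A = [[-2, -1, -1], [-1, -1, -1], [-1, -1, -6]].
Leading principal minors: Δ_1 = -2, Δ_2 = 1, Δ_3 = -5.
The signs alternate starting with Δ_1 < 0, so by Sylvester's criterion Q is negative definite.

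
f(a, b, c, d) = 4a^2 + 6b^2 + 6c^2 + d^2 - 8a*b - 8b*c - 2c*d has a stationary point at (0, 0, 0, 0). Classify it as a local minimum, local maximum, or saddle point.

saddle point

The Hessian at the origin is H = [[8, -8, 0, 0], [-8, 12, -8, 0], [0, -8, 12, -2], [0, 0, -2, 2]].
An LDLᵀ factorisation of H has diagonal entries 8, 4, -4, 3.
So there are 3 positive, 1 negative pivots.
H is indefinite, so the origin is a saddle point.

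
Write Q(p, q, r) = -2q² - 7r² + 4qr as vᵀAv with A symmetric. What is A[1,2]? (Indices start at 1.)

0

The coefficient of p·q in Q is 0. For a symmetric A this equals A[1,2] + A[2,1] = 2·A[1,2].
So A[1,2] = 0/2 = 0.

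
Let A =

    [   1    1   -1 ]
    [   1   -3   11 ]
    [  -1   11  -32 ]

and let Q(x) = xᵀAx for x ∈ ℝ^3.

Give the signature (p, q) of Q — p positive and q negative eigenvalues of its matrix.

An LDLᵀ factorisation of A has diagonal entries 1, -4, 3.
That gives 2 positive, 1 negative pivots.

(2, 1)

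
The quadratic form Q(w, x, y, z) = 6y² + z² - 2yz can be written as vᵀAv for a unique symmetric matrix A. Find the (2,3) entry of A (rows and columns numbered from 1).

0

The coefficient of x·y in Q is 0. For a symmetric A this equals A[2,3] + A[3,2] = 2·A[2,3].
So A[2,3] = 0/2 = 0.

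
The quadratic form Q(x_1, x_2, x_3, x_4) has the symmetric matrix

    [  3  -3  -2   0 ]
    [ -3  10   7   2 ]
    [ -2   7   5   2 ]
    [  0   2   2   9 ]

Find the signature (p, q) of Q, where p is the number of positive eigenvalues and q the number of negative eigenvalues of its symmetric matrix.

Applying the same elementary operations to the rows and columns of A produces a congruent diagonal matrix with entries 3, 7, 2/21, 5.
That gives 4 positive pivots.

(4, 0)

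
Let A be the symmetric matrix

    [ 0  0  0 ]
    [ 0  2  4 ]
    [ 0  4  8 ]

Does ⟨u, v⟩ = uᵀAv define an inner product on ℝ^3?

no

Applying the same elementary operations to the rows and columns of A produces a congruent diagonal matrix with entries 0, 2, 0.
Counting signs: 1 positive, 2 zero.
Hence Q is positive semidefinite.
⟨·,·⟩ is an inner product exactly when A is positive definite.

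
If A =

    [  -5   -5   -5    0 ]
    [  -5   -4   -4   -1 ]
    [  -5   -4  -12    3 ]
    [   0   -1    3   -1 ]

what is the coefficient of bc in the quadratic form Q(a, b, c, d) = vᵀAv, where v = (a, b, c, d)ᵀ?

The coefficient of bc is A[2,3] + A[3,2] = 2·(-4) = -8.

-8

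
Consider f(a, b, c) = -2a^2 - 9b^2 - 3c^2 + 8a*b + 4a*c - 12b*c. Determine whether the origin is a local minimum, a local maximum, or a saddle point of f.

The Hessian at the origin is H = [[-4, 8, 4], [8, -18, -12], [4, -12, -6]].
An LDLᵀ factorisation of H has diagonal entries -4, -2, 6.
That gives 1 positive, 2 negative pivots.
H is indefinite, so the origin is a saddle point.

saddle point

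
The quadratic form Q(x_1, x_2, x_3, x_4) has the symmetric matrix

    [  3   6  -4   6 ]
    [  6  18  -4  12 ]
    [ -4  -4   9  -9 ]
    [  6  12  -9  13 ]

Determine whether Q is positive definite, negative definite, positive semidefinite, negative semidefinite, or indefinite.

positive semidefinite

Row-reducing A symmetrically gives the diagonal entries 3, 6, 1, 0.
So there are 3 positive, 1 zero pivots.
Hence Q is positive semidefinite.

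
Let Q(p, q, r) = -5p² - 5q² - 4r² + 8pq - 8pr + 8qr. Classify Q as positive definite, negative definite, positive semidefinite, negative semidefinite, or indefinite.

negative definite

Write A = [[-5, 4, -4], [4, -5, 4], [-4, 4, -4]].
An LDLᵀ factorisation of A has diagonal entries -5, -9/5, -4/9.
That gives 3 negative pivots.
Hence Q is negative definite.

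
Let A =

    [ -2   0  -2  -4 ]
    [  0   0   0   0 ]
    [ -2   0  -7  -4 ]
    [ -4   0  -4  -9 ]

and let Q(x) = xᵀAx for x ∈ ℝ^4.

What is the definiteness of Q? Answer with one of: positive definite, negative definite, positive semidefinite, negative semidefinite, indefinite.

negative semidefinite

Row-reducing A symmetrically gives the diagonal entries -2, 0, -5, -1.
So there are 3 negative, 1 zero pivots.
Hence Q is negative semidefinite.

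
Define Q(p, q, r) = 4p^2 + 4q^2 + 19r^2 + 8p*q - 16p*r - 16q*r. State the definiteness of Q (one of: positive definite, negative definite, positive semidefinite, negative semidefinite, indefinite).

positive semidefinite

The symmetric matrix is A = [[4, 4, -8], [4, 4, -8], [-8, -8, 19]].
Applying the same elementary operations to the rows and columns of A produces a congruent diagonal matrix with entries 4, 0, 3.
Counting signs: 2 positive, 1 zero.
Hence Q is positive semidefinite.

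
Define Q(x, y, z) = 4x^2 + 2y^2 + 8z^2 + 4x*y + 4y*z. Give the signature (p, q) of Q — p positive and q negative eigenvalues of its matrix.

The symmetric matrix is A = [[4, 2, 0], [2, 2, 2], [0, 2, 8]].
Congruent diagonalization of A (simultaneous row and column reduction) yields pivots 4, 1, 4.
So there are 3 positive pivots.

(3, 0)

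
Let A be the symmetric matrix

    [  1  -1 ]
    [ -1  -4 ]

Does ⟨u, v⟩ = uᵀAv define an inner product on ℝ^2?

no

Row-reducing A symmetrically gives the diagonal entries 1, -5.
So there are 1 positive, 1 negative pivots.
Hence Q is indefinite.
⟨·,·⟩ is an inner product exactly when A is positive definite.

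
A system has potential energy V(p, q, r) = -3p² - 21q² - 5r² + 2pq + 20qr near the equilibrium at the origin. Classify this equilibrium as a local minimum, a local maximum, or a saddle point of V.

The Hessian at the origin is H = [[-6, 2, 0], [2, -42, 20], [0, 20, -10]].
Symmetric row and column elimination reduces H to a congruent diagonal form with pivots -6, -124/3, -10/31.
So there are 3 negative pivots.
H is negative definite, so the origin is a strict local maximum.

local maximum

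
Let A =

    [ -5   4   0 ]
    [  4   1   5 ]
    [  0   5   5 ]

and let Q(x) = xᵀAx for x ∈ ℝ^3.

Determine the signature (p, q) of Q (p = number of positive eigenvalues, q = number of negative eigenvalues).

An LDLᵀ factorisation of A has diagonal entries -5, 21/5, -20/21.
Counting signs: 1 positive, 2 negative.

(1, 2)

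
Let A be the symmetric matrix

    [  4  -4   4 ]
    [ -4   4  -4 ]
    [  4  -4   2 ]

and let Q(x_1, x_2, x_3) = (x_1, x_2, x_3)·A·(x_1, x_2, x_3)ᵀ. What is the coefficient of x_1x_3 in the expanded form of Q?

The coefficient of x_1x_3 is A[1,3] + A[3,1] = 2·4 = 8.

8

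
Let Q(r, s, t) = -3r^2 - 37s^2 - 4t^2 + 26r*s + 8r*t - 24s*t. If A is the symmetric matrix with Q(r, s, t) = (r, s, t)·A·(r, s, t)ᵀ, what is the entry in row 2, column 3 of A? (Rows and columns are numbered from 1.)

-12

The coefficient of s·t in Q is -24. For a symmetric A this equals A[2,3] + A[3,2] = 2·A[2,3].
So A[2,3] = -24/2 = -12.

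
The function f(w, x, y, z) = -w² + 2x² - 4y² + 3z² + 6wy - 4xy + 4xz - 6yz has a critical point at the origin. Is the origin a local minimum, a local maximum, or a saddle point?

The Hessian at the origin is H = [[-2, 0, 6, 0], [0, 4, -4, 4], [6, -4, -8, -6], [0, 4, -6, 6]].
Congruent diagonalization of H (simultaneous row and column reduction) yields pivots -2, 4, 6, 4/3.
So there are 3 positive, 1 negative pivots.
H is indefinite, so the origin is a saddle point.

saddle point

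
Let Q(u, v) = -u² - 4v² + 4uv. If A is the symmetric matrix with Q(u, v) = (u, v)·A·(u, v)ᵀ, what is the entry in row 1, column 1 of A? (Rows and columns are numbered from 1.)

-1

The coefficient of u² in Q is -1, and that is exactly A[1,1].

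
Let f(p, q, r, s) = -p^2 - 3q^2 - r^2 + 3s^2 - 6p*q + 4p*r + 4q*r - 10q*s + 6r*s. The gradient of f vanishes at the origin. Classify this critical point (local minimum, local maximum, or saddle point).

saddle point

The Hessian at the origin is H = [[-2, -6, 4, 0], [-6, -6, 4, -10], [4, 4, -2, 6], [0, -10, 6, 6]].
Row-reducing H symmetrically gives the diagonal entries -2, 12, 2/3, -3.
So there are 2 positive, 2 negative pivots.
H is indefinite, so the origin is a saddle point.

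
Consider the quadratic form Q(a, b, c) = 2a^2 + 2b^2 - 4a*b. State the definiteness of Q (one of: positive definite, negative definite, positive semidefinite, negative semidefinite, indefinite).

The associated matrix is A = [[2, -2, 0], [-2, 2, 0], [0, 0, 0]].
Congruent diagonalization of A (simultaneous row and column reduction) yields pivots 2, 0, 0.
That gives 1 positive, 2 zero pivots.
Hence Q is positive semidefinite.

positive semidefinite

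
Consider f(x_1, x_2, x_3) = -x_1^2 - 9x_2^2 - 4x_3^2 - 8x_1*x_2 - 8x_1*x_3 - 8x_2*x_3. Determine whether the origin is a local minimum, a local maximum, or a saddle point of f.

The Hessian at the origin is H = [[-2, -8, -8], [-8, -18, -8], [-8, -8, -8]].
Row-reducing H symmetrically gives the diagonal entries -2, 14, -120/7.
That gives 1 positive, 2 negative pivots.
H is indefinite, so the origin is a saddle point.

saddle point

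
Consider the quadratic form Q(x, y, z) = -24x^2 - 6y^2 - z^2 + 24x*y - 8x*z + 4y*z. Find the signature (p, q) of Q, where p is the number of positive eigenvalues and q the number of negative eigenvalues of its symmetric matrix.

(0, 2)

The associated matrix is A = [[-24, 12, -4], [12, -6, 2], [-4, 2, -1]].
Symmetric row and column elimination reduces A to a congruent diagonal form with pivots -24, 0, -1/3.
Counting signs: 2 negative, 1 zero.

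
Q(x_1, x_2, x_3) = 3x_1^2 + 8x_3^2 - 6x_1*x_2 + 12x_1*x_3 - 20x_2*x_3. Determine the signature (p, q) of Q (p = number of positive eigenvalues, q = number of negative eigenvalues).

Write A = [[3, -3, 6], [-3, 0, -10], [6, -10, 8]].
Applying the same elementary operations to the rows and columns of A produces a congruent diagonal matrix with entries 3, -3, 4/3.
Counting signs: 2 positive, 1 negative.

(2, 1)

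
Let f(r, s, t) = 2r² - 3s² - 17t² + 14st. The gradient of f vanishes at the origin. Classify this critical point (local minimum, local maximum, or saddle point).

saddle point

The Hessian at the origin is H = [[4, 0, 0], [0, -6, 14], [0, 14, -34]].
An LDLᵀ factorisation of H has diagonal entries 4, -6, -4/3.
That gives 1 positive, 2 negative pivots.
H is indefinite, so the origin is a saddle point.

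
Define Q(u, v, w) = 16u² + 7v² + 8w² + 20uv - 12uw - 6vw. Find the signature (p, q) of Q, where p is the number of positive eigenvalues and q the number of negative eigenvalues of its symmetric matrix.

Write A = [[16, 10, -6], [10, 7, -3], [-6, -3, 8]].
Row-reducing A symmetrically gives the diagonal entries 16, 3/4, 5.
Counting signs: 3 positive.

(3, 0)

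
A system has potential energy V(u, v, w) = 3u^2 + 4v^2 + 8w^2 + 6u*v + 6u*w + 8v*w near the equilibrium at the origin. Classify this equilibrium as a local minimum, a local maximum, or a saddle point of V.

The Hessian at the origin is H = [[6, 6, 6], [6, 8, 8], [6, 8, 16]].
An LDLᵀ factorisation of H has diagonal entries 6, 2, 8.
So there are 3 positive pivots.
H is positive definite, so the origin is a strict local minimum.

local minimum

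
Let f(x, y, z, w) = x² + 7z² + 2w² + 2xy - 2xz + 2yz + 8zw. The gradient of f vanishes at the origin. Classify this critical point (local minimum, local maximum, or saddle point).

The Hessian at the origin is H = [[2, 2, -2, 0], [2, 0, 2, 0], [-2, 2, 14, 8], [0, 0, 8, 4]].
Applying the same elementary operations to the rows and columns of H produces a congruent diagonal matrix with entries 2, -2, 20, 4/5.
Counting signs: 3 positive, 1 negative.
H is indefinite, so the origin is a saddle point.

saddle point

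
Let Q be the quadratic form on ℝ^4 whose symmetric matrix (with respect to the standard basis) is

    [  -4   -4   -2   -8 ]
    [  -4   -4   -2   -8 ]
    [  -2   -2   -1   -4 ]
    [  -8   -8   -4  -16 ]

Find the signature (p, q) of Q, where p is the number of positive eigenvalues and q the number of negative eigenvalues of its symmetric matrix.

(0, 1)

Congruent diagonalization of A (simultaneous row and column reduction) yields pivots -4, 0, 0, 0.
That gives 1 negative, 3 zero pivots.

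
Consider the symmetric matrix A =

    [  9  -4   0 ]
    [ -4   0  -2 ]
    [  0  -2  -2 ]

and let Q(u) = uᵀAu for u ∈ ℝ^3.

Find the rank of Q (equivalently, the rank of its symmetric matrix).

Row-reducing A symmetrically gives the diagonal entries 9, -16/9, 1/4.
Counting signs: 2 positive, 1 negative.
The rank is the number of nonzero pivots: 3.

3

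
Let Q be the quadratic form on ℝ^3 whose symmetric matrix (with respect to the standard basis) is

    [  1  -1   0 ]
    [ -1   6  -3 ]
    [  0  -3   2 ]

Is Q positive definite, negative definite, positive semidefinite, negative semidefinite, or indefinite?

positive definite

Leading principal minors: Δ_1 = 1, Δ_2 = 5, Δ_3 = 1.
All leading principal minors are positive, so by Sylvester's criterion Q is positive definite.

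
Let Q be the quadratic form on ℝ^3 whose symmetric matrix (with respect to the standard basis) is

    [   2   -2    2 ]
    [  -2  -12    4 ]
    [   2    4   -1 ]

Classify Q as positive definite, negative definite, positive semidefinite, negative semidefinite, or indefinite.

Symmetric row and column elimination reduces A to a congruent diagonal form with pivots 2, -14, -3/7.
Counting signs: 1 positive, 2 negative.
Hence Q is indefinite.

indefinite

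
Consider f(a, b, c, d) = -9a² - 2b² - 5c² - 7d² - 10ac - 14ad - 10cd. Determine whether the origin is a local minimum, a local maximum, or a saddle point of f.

local maximum

The Hessian at the origin is H = [[-18, 0, -10, -14], [0, -4, 0, 0], [-10, 0, -10, -10], [-14, 0, -10, -14]].
Row-reducing H symmetrically gives the diagonal entries -18, -4, -40/9, -2.
So there are 4 negative pivots.
H is negative definite, so the origin is a strict local maximum.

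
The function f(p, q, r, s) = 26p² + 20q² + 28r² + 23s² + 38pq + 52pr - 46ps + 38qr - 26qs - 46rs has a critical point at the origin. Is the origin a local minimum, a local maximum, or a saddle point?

local minimum

The Hessian at the origin is H = [[52, 38, 52, -46], [38, 40, 38, -26], [52, 38, 56, -46], [-46, -26, -46, 46]].
Row-reducing H symmetrically gives the diagonal entries 52, 159/13, 4, 30/53.
That gives 4 positive pivots.
H is positive definite, so the origin is a strict local minimum.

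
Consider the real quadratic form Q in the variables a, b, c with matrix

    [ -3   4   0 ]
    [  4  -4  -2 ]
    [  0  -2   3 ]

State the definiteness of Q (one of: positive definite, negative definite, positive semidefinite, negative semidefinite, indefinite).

Row-reducing A symmetrically gives the diagonal entries -3, 4/3, 0.
That gives 1 positive, 1 negative, 1 zero pivots.
Hence Q is indefinite.

indefinite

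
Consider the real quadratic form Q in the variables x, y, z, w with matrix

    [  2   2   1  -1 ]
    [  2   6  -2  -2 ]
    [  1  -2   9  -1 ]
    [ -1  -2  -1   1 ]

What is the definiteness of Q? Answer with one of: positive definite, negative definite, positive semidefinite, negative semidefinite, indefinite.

Symmetric row and column elimination reduces A to a congruent diagonal form with pivots 2, 4, 25/4, 0.
That gives 3 positive, 1 zero pivots.
Hence Q is positive semidefinite.

positive semidefinite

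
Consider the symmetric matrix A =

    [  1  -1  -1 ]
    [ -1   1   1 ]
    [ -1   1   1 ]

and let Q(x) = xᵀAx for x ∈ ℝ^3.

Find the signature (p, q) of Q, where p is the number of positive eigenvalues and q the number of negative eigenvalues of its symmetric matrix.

Applying the same elementary operations to the rows and columns of A produces a congruent diagonal matrix with entries 1, 0, 0.
Counting signs: 1 positive, 2 zero.

(1, 0)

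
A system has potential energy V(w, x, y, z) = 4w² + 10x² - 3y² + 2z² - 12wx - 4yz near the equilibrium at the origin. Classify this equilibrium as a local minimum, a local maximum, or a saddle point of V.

saddle point

The Hessian at the origin is H = [[8, -12, 0, 0], [-12, 20, 0, 0], [0, 0, -6, -4], [0, 0, -4, 4]].
Applying the same elementary operations to the rows and columns of H produces a congruent diagonal matrix with entries 8, 2, -6, 20/3.
So there are 3 positive, 1 negative pivots.
H is indefinite, so the origin is a saddle point.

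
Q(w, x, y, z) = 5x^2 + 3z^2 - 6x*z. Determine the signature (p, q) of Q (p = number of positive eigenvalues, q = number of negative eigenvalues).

(2, 0)

The associated matrix is A = [[0, 0, 0, 0], [0, 5, 0, -3], [0, 0, 0, 0], [0, -3, 0, 3]].
Applying the same elementary operations to the rows and columns of A produces a congruent diagonal matrix with entries 0, 5, 0, 6/5.
So there are 2 positive, 2 zero pivots.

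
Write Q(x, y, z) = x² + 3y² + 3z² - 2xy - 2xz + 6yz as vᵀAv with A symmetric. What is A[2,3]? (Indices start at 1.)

The coefficient of y·z in Q is 6. For a symmetric A this equals A[2,3] + A[3,2] = 2·A[2,3].
So A[2,3] = 6/2 = 3.

3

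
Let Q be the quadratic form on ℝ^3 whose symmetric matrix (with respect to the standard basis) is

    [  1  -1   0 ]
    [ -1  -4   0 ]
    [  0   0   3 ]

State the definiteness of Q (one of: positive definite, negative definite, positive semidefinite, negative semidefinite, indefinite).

Congruent diagonalization of A (simultaneous row and column reduction) yields pivots 1, -5, 3.
That gives 2 positive, 1 negative pivots.
Hence Q is indefinite.

indefinite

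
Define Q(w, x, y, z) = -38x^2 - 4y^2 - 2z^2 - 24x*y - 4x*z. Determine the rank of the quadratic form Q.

The symmetric matrix is A = [[0, 0, 0, 0], [0, -38, -12, -2], [0, -12, -4, 0], [0, -2, 0, -2]].
Congruent diagonalization of A (simultaneous row and column reduction) yields pivots 0, -38, -4/19, 0.
Counting signs: 2 negative, 2 zero.
The rank is the number of nonzero pivots: 2.

2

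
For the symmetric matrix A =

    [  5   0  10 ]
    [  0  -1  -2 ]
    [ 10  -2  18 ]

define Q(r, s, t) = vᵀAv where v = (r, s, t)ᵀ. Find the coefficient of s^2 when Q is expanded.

-1

The coefficient of s^2 is the diagonal entry A[2,2] = -1.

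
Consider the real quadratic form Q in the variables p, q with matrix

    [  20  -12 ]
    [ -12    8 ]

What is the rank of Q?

Applying the same elementary operations to the rows and columns of A produces a congruent diagonal matrix with entries 20, 4/5.
Counting signs: 2 positive.
The rank is the number of nonzero pivots: 2.

2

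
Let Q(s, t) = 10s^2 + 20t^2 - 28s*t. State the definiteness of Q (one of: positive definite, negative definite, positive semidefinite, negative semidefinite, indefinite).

The associated matrix is A = [[10, -14], [-14, 20]].
Applying the same elementary operations to the rows and columns of A produces a congruent diagonal matrix with entries 10, 2/5.
Counting signs: 2 positive.
Hence Q is positive definite.

positive definite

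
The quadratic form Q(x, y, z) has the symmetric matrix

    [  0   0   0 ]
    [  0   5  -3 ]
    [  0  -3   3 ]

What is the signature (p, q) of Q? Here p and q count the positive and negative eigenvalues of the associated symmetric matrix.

Congruent diagonalization of A (simultaneous row and column reduction) yields pivots 0, 5, 6/5.
Counting signs: 2 positive, 1 zero.

(2, 0)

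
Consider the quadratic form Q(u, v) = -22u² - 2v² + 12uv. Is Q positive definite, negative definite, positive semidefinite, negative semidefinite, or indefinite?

The associated matrix is A = [[-22, 6], [6, -2]].
Applying the same elementary operations to the rows and columns of A produces a congruent diagonal matrix with entries -22, -4/11.
That gives 2 negative pivots.
Hence Q is negative definite.

negative definite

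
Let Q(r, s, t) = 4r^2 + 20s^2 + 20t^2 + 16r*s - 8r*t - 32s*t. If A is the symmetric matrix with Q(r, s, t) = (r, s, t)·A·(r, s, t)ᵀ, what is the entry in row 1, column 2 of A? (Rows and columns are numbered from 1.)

8

The coefficient of r·s in Q is 16. For a symmetric A this equals A[1,2] + A[2,1] = 2·A[1,2].
So A[1,2] = 16/2 = 8.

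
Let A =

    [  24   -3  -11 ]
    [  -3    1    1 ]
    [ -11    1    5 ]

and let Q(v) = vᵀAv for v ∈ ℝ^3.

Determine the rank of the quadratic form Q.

3

Row-reducing A symmetrically gives the diagonal entries 24, 5/8, -4/15.
That gives 2 positive, 1 negative pivots.
The rank is the number of nonzero pivots: 3.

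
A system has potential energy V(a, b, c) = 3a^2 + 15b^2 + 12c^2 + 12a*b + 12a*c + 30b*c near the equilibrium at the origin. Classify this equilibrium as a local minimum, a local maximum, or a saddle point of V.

The Hessian at the origin is H = [[6, 12, 12], [12, 30, 30], [12, 30, 24]].
An LDLᵀ factorisation of H has diagonal entries 6, 6, -6.
So there are 2 positive, 1 negative pivots.
H is indefinite, so the origin is a saddle point.

saddle point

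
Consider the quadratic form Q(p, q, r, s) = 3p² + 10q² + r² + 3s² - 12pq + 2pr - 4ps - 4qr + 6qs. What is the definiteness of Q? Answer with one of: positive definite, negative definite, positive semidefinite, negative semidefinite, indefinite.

indefinite

Write A = [[3, -6, 1, -2], [-6, 10, -2, 3], [1, -2, 1, 0], [-2, 3, 0, 3]].
Applying the same elementary operations to the rows and columns of A produces a congruent diagonal matrix with entries 3, -2, 2/3, 3/2.
So there are 3 positive, 1 negative pivots.
Hence Q is indefinite.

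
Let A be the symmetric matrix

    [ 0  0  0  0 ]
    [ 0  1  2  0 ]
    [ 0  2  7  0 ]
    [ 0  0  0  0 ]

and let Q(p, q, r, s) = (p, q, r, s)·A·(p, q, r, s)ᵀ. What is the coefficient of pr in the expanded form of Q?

0

The coefficient of pr is A[1,3] + A[3,1] = 2·0 = 0.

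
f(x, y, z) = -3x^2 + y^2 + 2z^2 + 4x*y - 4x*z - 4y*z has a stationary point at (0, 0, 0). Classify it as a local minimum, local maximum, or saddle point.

The Hessian at the origin is H = [[-6, 4, -4], [4, 2, -4], [-4, -4, 4]].
Applying the same elementary operations to the rows and columns of H produces a congruent diagonal matrix with entries -6, 14/3, -20/7.
Counting signs: 1 positive, 2 negative.
H is indefinite, so the origin is a saddle point.

saddle point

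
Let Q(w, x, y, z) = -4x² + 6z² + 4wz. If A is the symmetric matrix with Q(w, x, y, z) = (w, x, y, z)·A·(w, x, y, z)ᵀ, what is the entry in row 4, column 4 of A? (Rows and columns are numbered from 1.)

The coefficient of z² in Q is 6, and that is exactly A[4,4].

6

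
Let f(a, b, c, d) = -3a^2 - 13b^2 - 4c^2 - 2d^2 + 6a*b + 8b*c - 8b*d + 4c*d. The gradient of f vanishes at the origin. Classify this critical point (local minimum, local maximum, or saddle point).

local maximum

The Hessian at the origin is H = [[-6, 6, 0, 0], [6, -26, 8, -8], [0, 8, -8, 4], [0, -8, 4, -4]].
Congruent diagonalization of H (simultaneous row and column reduction) yields pivots -6, -20, -24/5, -2/3.
Counting signs: 4 negative.
H is negative definite, so the origin is a strict local maximum.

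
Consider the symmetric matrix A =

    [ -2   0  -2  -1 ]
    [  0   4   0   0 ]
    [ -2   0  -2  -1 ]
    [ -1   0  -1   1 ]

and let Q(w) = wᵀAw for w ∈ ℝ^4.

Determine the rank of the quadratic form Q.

Applying the same elementary operations to the rows and columns of A produces a congruent diagonal matrix with entries -2, 4, 0, 3/2.
That gives 2 positive, 1 negative, 1 zero pivots.
The rank is the number of nonzero pivots: 3.

3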